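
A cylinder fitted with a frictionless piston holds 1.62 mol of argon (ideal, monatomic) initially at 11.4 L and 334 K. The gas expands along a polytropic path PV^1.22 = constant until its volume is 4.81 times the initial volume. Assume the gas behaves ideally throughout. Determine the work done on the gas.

P₁ = nRT₁/V₁ = 1.62×8.314×334/11.4 = 395 kPa.
Polytropic n=1.22: T₂ = T₁(V₁/V₂)^(n−1) = 334×(0.208)^0.22 = 236 K; P₂ = P₁(V₁/V₂)^n = 58.1 kPa.
W = (P₁V₁−P₂V₂)/(n−1) = (395×11.4−58.1×54.8)/0.22 = 5970 J.
Work done on the gas = −W_by = -5970 J.

-5970 J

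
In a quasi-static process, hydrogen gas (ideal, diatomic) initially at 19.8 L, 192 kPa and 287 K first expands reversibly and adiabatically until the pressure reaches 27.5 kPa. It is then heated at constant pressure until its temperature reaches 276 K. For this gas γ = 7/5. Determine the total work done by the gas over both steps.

5520 J

n = P₁V₁/(RT₁) = 192×19.8/(8.314×287) = 1.59 mol.
Step 1 — Adiabatic: T₂/T₁ = (P₂/P₁)^((γ−1)/γ) ⇒ T₂ = 287×(0.143)^0.286 = 165 K; V₂ = 79.3 L.
ΔU = nCvΔT = 1.59×20.8×(165−287) = -4050 J.
Q = 0 for an adiabatic process, so W = −ΔU = 4050 J.
State after step 1: P = 27.5 kPa, V = 79.3 L, T = 165 K.
Step 2 — Isobaric: P stays 27.5 kPa; V/T = const ⇒ T₂ = 276 K, V₂ = 133 L.
W = PΔV = 27.5×(133−79.3) kPa·L = 1470 J.
ΔU = nCvΔT = 1.59×20.8×(276−165) = 3690 J.
Q = ΔU + W = nCpΔT = 5160 J.
Net over both steps: W = 5520 J, Q = 5160 J, ΔU = -364 J.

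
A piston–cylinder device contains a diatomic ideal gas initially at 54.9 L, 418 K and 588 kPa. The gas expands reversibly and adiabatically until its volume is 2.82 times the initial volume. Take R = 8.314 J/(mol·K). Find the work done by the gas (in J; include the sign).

27400 J

n = P₁V₁/(RT₁) = 588×54.9/(8.314×418) = 9.29 mol.
Adiabatic: TV^(γ−1) = const ⇒ T₂ = 418×(0.355)^0.400 = 276 K; PV^γ = const ⇒ P₂ = 138 kPa.
ΔU = nCvΔT = 9.29×20.8×(276−418) = -27400 J.
Q = 0 for an adiabatic process, so W = −ΔU = 27400 J.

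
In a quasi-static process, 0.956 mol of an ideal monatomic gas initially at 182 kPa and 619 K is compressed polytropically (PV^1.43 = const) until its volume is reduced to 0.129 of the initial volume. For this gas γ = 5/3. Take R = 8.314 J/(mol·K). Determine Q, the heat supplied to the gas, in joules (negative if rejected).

V₁ = nRT₁/P₁ = 0.956×8.314×619/182 = 27.0 L.
Polytropic n=1.43: T₂ = T₁(V₁/V₂)^(n−1) = 619×(7.75)^0.43 = 1490 K; P₂ = P₁(V₁/V₂)^n = 3400 kPa.
W = (P₁V₁−P₂V₂)/(n−1) = (182×27.0−3400×3.49)/0.43 = -16200 J.
ΔU = nCvΔT = 0.956×12.5×(1490−619) = 10400 J.
Q = ΔU + W = -5740 J.

-5740 J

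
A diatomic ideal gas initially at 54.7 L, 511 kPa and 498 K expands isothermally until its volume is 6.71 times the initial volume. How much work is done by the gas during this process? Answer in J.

53200 J

n = P₁V₁/(RT₁) = 511×54.7/(8.314×498) = 6.75 mol.
Isothermal: T stays 498 K; PV = const ⇒ V₂ = 367 L, P₂ = 76.2 kPa.
W = nRT ln(V₂/V₁) = 6.75×8.314×498×ln(6.71) = 53200 J.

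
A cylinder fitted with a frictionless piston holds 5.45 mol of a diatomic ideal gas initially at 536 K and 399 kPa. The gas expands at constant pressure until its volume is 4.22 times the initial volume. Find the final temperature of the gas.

2260 K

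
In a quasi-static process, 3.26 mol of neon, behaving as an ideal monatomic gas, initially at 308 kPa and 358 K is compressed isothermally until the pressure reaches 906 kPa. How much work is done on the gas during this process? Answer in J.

10500 J

V₁ = nRT₁/P₁ = 3.26×8.314×358/308 = 31.5 L.
Isothermal: T stays 358 K; PV = const ⇒ V₂ = 10.7 L, P₂ = 906 kPa.
W = nRT ln(V₂/V₁) = 3.26×8.314×358×ln(0.340) = -10500 J.
Work done on the gas = −W_by = 10500 J.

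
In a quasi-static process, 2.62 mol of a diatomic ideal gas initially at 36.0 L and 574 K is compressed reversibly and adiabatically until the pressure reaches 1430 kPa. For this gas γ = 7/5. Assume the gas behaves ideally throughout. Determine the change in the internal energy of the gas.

15600 J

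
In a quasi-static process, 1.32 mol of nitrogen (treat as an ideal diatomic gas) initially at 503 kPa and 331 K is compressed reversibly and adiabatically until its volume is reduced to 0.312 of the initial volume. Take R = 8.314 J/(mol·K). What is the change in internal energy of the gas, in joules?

5390 J

V₁ = nRT₁/P₁ = 1.32×8.314×331/503 = 7.22 L.
Adiabatic: TV^(γ−1) = const ⇒ T₂ = 331×(3.21)^0.400 = 527 K; PV^γ = const ⇒ P₂ = 2570 kPa.
For an ideal gas ΔU = nCvΔT with Cv = (5/2)R = 20.8 J/(mol·K).
ΔU = 1.32×20.8×(527−331) = 5390 J.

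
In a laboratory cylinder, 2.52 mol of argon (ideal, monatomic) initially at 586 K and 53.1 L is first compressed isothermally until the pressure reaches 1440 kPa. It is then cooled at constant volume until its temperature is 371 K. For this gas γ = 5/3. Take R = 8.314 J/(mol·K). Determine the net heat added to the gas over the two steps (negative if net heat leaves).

P₁ = nRT₁/V₁ = 2.52×8.314×586/53.1 = 231 kPa.
Step 1 — Isothermal: T stays 586 K; PV = const ⇒ V₂ = 8.53 L, P₂ = 1440 kPa.
ΔU = 0 (ideal gas, T constant).
W = nRT ln(V₂/V₁) = 2.52×8.314×586×ln(0.161) = -22500 J.
Q = ΔU + W = -22500 J.
State after step 1: P = 1440 kPa, V = 8.53 L, T = 586 K.
Step 2 — Isochoric: V stays 8.53 L; P/T = const ⇒ T₂ = 371 K, P₂ = 912 kPa.
W = 0 (no volume change).
ΔU = nCvΔT = 2.52×12.5×(371−586) = -6760 J.
Q = ΔU = -6760 J.
Net over both steps: W = -22500 J, Q = -29200 J, ΔU = -6760 J.

-29200 J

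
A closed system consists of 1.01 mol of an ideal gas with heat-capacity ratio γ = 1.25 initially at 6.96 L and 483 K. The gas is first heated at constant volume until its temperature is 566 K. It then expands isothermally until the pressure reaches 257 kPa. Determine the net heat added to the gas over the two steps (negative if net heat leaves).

7430 J

P₁ = nRT₁/V₁ = 1.01×8.314×483/6.96 = 583 kPa.
Step 1 — Isochoric: V stays 6.96 L; P/T = const ⇒ T₂ = 566 K, P₂ = 683 kPa.
W = 0 (no volume change).
ΔU = nCvΔT = 1.01×33.3×(566−483) = 2790 J.
Q = ΔU = 2790 J.
State after step 1: P = 683 kPa, V = 6.96 L, T = 566 K.
Step 2 — Isothermal: T stays 566 K; PV = const ⇒ V₂ = 18.5 L, P₂ = 257 kPa.
ΔU = 0 (ideal gas, T constant).
W = nRT ln(V₂/V₁) = 1.01×8.314×566×ln(2.66) = 4640 J.
Q = ΔU + W = 4640 J.
Net over both steps: W = 4640 J, Q = 7430 J, ΔU = 2790 J.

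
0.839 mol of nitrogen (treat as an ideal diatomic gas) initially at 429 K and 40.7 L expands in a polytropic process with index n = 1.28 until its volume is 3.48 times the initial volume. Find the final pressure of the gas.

P₁ = nRT₁/V₁ = 0.839×8.314×429/40.7 = 73.5 kPa.
Polytropic n=1.28: T₂ = T₁(V₁/V₂)^(n−1) = 429×(0.287)^0.28 = 303 K; P₂ = P₁(V₁/V₂)^n = 14.9 kPa.

14.9 kPa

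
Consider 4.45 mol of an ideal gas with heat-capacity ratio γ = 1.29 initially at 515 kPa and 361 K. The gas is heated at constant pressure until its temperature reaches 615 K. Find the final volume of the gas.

V₁ = nRT₁/P₁ = 4.45×8.314×361/515 = 25.9 L.
Isobaric: P stays 515 kPa; V/T = const ⇒ T₂ = 615 K, V₂ = 44.2 L.

44.2 L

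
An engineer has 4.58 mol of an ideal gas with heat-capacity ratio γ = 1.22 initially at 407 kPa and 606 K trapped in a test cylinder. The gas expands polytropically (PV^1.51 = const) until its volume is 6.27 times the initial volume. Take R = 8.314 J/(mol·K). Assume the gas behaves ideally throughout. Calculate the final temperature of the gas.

238 K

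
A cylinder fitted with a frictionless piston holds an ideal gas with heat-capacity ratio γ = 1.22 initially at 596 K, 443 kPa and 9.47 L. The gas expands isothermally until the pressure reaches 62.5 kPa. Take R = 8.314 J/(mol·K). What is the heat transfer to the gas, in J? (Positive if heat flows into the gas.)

8220 J

n = P₁V₁/(RT₁) = 443×9.47/(8.314×596) = 0.847 mol.
Isothermal: T stays 596 K; PV = const ⇒ V₂ = 67.1 L, P₂ = 62.5 kPa.
ΔU = 0 (ideal gas, T constant).
W = nRT ln(V₂/V₁) = 0.847×8.314×596×ln(7.09) = 8220 J.
Q = ΔU + W = 8220 J.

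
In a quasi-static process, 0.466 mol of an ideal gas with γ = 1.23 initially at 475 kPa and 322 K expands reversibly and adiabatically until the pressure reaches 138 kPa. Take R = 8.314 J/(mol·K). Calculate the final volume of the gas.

V₁ = nRT₁/P₁ = 0.466×8.314×322/475 = 2.63 L.
Adiabatic: T₂/T₁ = (P₂/P₁)^((γ−1)/γ) ⇒ T₂ = 322×(0.291)^0.187 = 256 K; V₂ = 7.17 L.

7.17 L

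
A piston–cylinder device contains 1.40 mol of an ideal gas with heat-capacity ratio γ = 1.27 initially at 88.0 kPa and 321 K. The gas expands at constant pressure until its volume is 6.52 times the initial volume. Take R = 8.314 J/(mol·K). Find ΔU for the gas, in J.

76400 J

V₁ = nRT₁/P₁ = 1.40×8.314×321/88.0 = 42.5 L.
Isobaric: P stays 88.0 kPa; V/T = const ⇒ T₂ = 2090 K, V₂ = 277 L.
For an ideal gas ΔU = nCvΔT with Cv = R/(γ−1) = 30.8 J/(mol·K).
ΔU = 1.40×30.8×(2090−321) = 76400 J.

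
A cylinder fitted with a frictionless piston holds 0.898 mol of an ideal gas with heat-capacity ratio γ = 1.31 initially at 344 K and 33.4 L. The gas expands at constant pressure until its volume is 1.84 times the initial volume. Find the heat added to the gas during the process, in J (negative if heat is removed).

9120 J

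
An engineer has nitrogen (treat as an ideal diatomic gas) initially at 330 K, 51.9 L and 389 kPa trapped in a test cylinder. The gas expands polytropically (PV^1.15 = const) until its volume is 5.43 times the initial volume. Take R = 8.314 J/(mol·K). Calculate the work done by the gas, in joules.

30200 J

n = P₁V₁/(RT₁) = 389×51.9/(8.314×330) = 7.36 mol.
Polytropic n=1.15: T₂ = T₁(V₁/V₂)^(n−1) = 330×(0.184)^0.15 = 256 K; P₂ = P₁(V₁/V₂)^n = 55.6 kPa.
W = (P₁V₁−P₂V₂)/(n−1) = (389×51.9−55.6×282)/0.15 = 30200 J.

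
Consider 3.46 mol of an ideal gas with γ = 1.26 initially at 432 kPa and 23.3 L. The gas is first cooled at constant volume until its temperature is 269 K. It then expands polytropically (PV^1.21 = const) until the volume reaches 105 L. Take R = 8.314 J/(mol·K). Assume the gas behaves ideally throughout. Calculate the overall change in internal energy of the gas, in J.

-17000 J

T₁ = P₁V₁/(nR) = 432×23.3/(3.46×8.314) = 350 K.
Step 1 — Isochoric: V stays 23.3 L; P/T = const ⇒ T₂ = 269 K, P₂ = 332 kPa.
W = 0 (no volume change).
ΔU = nCvΔT = 3.46×32.0×(269−350) = -8950 J.
Q = ΔU = -8950 J.
State after step 1: P = 332 kPa, V = 23.3 L, T = 269 K.
Step 2 — Polytropic n=1.21: T₂ = T₁(V₁/V₂)^(n−1) = 269×(0.222)^0.21 = 196 K; P₂ = P₁(V₁/V₂)^n = 53.7 kPa.
W = (P₁V₁−P₂V₂)/(n−1) = (332×23.3−53.7×105)/0.21 = 9990 J.
ΔU = nCvΔT = 3.46×32.0×(196−269) = -8070 J.
Q = ΔU + W = 1920 J.
Net over both steps: W = 9990 J, Q = -7030 J, ΔU = -17000 J.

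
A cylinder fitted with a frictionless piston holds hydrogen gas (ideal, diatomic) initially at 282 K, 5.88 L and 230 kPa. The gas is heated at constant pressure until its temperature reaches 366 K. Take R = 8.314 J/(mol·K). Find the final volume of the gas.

Isobaric: P stays 230 kPa; V/T = const ⇒ T₂ = 366 K, V₂ = 7.63 L.

7.63 L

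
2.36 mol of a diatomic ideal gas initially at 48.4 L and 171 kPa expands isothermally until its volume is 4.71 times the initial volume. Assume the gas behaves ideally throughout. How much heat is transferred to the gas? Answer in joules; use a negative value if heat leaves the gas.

12800 J

T₁ = P₁V₁/(nR) = 171×48.4/(2.36×8.314) = 422 K.
Isothermal: T stays 422 K; PV = const ⇒ V₂ = 228 L, P₂ = 36.3 kPa.
ΔU = 0 (ideal gas, T constant).
W = nRT ln(V₂/V₁) = 2.36×8.314×422×ln(4.71) = 12800 J.
Q = ΔU + W = 12800 J.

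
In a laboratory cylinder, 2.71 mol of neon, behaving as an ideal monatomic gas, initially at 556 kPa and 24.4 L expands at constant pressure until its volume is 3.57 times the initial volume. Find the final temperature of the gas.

T₁ = P₁V₁/(nR) = 556×24.4/(2.71×8.314) = 602 K.
Isobaric: P stays 556 kPa; V/T = const ⇒ T₂ = 2150 K, V₂ = 87.1 L.

2150 K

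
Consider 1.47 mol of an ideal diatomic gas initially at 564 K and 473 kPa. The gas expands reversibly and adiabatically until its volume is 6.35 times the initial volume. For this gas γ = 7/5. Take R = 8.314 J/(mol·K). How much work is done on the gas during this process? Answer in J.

-9010 J

V₁ = nRT₁/P₁ = 1.47×8.314×564/473 = 14.6 L.
Adiabatic: TV^(γ−1) = const ⇒ T₂ = 564×(0.157)^0.400 = 269 K; PV^γ = const ⇒ P₂ = 35.6 kPa.
ΔU = nCvΔT = 1.47×20.8×(269−564) = -9010 J.
Q = 0 for an adiabatic process, so W = −ΔU = 9010 J.
Work done on the gas = −W_by = -9010 J.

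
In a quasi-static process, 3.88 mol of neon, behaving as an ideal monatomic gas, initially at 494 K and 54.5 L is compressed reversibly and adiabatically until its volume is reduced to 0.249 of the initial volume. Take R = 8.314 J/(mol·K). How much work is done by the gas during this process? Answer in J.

-36500 J

P₁ = nRT₁/V₁ = 3.88×8.314×494/54.5 = 292 kPa.
Adiabatic: TV^(γ−1) = const ⇒ T₂ = 494×(4.02)^0.667 = 1250 K; PV^γ = const ⇒ P₂ = 2970 kPa.
ΔU = nCvΔT = 3.88×12.5×(1250−494) = 36500 J.
Q = 0 for an adiabatic process, so W = −ΔU = -36500 J.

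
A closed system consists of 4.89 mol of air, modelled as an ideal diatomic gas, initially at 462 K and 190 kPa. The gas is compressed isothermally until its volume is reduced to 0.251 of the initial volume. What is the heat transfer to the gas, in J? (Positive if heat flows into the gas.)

V₁ = nRT₁/P₁ = 4.89×8.314×462/190 = 98.9 L.
Isothermal: T stays 462 K; PV = const ⇒ V₂ = 24.8 L, P₂ = 757 kPa.
ΔU = 0 (ideal gas, T constant).
W = nRT ln(V₂/V₁) = 4.89×8.314×462×ln(0.251) = -26000 J.
Q = ΔU + W = -26000 J.

-26000 J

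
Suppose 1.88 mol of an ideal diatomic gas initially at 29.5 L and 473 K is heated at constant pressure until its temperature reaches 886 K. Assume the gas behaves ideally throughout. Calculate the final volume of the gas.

P₁ = nRT₁/V₁ = 1.88×8.314×473/29.5 = 251 kPa.
Isobaric: P stays 251 kPa; V/T = const ⇒ T₂ = 886 K, V₂ = 55.3 L.

55.3 L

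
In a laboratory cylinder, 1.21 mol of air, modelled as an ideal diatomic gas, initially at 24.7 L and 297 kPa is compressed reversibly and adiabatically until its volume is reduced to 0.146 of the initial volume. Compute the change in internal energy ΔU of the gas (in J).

T₁ = P₁V₁/(nR) = 297×24.7/(1.21×8.314) = 729 K.
Adiabatic: TV^(γ−1) = const ⇒ T₂ = 729×(6.85)^0.400 = 1570 K; PV^γ = const ⇒ P₂ = 4390 kPa.
For an ideal gas ΔU = nCvΔT with Cv = (5/2)R = 20.8 J/(mol·K).
ΔU = 1.21×20.8×(1570−729) = 21300 J.

21300 J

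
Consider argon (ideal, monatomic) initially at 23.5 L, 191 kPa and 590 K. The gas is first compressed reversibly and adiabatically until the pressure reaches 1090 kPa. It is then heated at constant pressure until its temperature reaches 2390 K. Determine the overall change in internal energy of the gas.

20500 J

n = P₁V₁/(RT₁) = 191×23.5/(8.314×590) = 0.915 mol.
Step 1 — Adiabatic: T₂/T₁ = (P₂/P₁)^((γ−1)/γ) ⇒ T₂ = 590×(5.71)^0.400 = 1180 K; V₂ = 8.26 L.
ΔU = nCvΔT = 0.915×12.5×(1180−590) = 6780 J.
Q = 0 for an adiabatic process, so W = −ΔU = -6780 J.
State after step 1: P = 1090 kPa, V = 8.26 L, T = 1180 K.
Step 2 — Isobaric: P stays 1090 kPa; V/T = const ⇒ T₂ = 2390 K, V₂ = 16.7 L.
W = PΔV = 1090×(16.7−8.26) kPa·L = 9170 J.
ΔU = nCvΔT = 0.915×12.5×(2390−1180) = 13800 J.
Q = ΔU + W = nCpΔT = 22900 J.
Net over both steps: W = 2390 J, Q = 22900 J, ΔU = 20500 J.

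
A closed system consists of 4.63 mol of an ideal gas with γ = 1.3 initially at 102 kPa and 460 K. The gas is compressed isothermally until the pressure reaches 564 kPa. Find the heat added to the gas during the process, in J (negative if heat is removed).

-30300 J

V₁ = nRT₁/P₁ = 4.63×8.314×460/102 = 174 L.
Isothermal: T stays 460 K; PV = const ⇒ V₂ = 31.4 L, P₂ = 564 kPa.
ΔU = 0 (ideal gas, T constant).
W = nRT ln(V₂/V₁) = 4.63×8.314×460×ln(0.181) = -30300 J.
Q = ΔU + W = -30300 J.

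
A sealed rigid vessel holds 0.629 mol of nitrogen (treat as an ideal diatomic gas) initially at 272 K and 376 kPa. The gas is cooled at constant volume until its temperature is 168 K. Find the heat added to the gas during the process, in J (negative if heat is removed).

V₁ = nRT₁/P₁ = 0.629×8.314×272/376 = 3.78 L.
Isochoric: V stays 3.78 L; P/T = const ⇒ T₂ = 168 K, P₂ = 232 kPa.
W = 0 (no volume change).
ΔU = nCvΔT = 0.629×20.8×(168−272) = -1360 J.
Q = ΔU = -1360 J.

-1360 J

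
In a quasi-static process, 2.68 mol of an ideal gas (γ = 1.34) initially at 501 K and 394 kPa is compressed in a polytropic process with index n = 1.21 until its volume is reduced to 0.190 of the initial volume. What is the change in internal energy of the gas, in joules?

13700 J

V₁ = nRT₁/P₁ = 2.68×8.314×501/394 = 28.3 L.
Polytropic n=1.21: T₂ = T₁(V₁/V₂)^(n−1) = 501×(5.26)^0.21 = 710 K; P₂ = P₁(V₁/V₂)^n = 2940 kPa.
For an ideal gas ΔU = nCvΔT with Cv = R/(γ−1) = 24.5 J/(mol·K).
ΔU = 2.68×24.5×(710−501) = 13700 J.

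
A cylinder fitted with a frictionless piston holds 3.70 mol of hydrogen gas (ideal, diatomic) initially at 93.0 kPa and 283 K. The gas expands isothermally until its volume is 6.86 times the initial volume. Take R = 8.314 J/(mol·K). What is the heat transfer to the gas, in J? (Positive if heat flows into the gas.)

16800 J

V₁ = nRT₁/P₁ = 3.70×8.314×283/93.0 = 93.6 L.
Isothermal: T stays 283 K; PV = const ⇒ V₂ = 642 L, P₂ = 13.6 kPa.
ΔU = 0 (ideal gas, T constant).
W = nRT ln(V₂/V₁) = 3.70×8.314×283×ln(6.86) = 16800 J.
Q = ΔU + W = 16800 J.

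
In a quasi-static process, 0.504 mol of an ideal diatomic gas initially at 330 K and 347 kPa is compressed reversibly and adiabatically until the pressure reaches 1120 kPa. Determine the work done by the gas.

V₁ = nRT₁/P₁ = 0.504×8.314×330/347 = 3.98 L.
Adiabatic: T₂/T₁ = (P₂/P₁)^((γ−1)/γ) ⇒ T₂ = 330×(3.23)^0.286 = 461 K; V₂ = 1.73 L.
ΔU = nCvΔT = 0.504×20.8×(461−330) = 1370 J.
Q = 0 for an adiabatic process, so W = −ΔU = -1370 J.

-1370 J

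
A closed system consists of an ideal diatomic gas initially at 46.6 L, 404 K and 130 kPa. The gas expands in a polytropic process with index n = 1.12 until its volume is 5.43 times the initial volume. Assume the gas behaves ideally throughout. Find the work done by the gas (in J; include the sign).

9280 J

n = P₁V₁/(RT₁) = 130×46.6/(8.314×404) = 1.80 mol.
Polytropic n=1.12: T₂ = T₁(V₁/V₂)^(n−1) = 404×(0.184)^0.12 = 330 K; P₂ = P₁(V₁/V₂)^n = 19.5 kPa.
W = (P₁V₁−P₂V₂)/(n−1) = (130×46.6−19.5×253)/0.12 = 9280 J.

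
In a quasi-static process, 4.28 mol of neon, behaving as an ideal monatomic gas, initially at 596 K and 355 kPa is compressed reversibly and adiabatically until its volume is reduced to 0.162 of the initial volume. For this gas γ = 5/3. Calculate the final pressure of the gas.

7370 kPa

V₁ = nRT₁/P₁ = 4.28×8.314×596/355 = 59.7 L.
Adiabatic: TV^(γ−1) = const ⇒ T₂ = 596×(6.17)^0.667 = 2010 K; PV^γ = const ⇒ P₂ = 7370 kPa.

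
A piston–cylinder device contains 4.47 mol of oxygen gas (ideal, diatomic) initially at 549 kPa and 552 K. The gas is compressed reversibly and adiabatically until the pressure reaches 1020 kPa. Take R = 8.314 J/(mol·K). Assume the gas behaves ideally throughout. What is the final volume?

V₁ = nRT₁/P₁ = 4.47×8.314×552/549 = 37.4 L.
Adiabatic: T₂/T₁ = (P₂/P₁)^((γ−1)/γ) ⇒ T₂ = 552×(1.86)^0.286 = 659 K; V₂ = 24.0 L.

24.0 L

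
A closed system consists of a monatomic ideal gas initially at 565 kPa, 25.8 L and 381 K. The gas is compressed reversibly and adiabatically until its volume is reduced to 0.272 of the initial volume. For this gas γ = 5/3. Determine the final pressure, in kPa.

4950 kPa

Adiabatic: TV^(γ−1) = const ⇒ T₂ = 381×(3.68)^0.667 = 908 K; PV^γ = const ⇒ P₂ = 4950 kPa.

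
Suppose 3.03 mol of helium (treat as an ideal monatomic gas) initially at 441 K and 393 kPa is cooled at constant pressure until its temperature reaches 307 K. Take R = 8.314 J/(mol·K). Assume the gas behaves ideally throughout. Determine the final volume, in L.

V₁ = nRT₁/P₁ = 3.03×8.314×441/393 = 28.3 L.
Isobaric: P stays 393 kPa; V/T = const ⇒ T₂ = 307 K, V₂ = 19.7 L.

19.7 L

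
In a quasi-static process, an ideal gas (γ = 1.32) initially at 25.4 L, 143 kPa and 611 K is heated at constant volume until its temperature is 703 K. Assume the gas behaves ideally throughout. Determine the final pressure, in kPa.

Isochoric: V stays 25.4 L; P/T = const ⇒ T₂ = 703 K, P₂ = 165 kPa.

165 kPa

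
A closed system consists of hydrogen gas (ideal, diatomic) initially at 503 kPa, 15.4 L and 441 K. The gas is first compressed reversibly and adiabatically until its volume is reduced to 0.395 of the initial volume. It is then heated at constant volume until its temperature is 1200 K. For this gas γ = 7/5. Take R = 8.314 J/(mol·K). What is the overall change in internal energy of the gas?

33300 J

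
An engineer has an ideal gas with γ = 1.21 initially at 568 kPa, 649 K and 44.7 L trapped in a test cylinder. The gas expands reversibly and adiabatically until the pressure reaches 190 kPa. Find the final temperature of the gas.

537 K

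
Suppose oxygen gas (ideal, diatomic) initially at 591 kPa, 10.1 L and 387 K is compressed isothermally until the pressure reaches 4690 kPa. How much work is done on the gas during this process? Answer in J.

12400 J

n = P₁V₁/(RT₁) = 591×10.1/(8.314×387) = 1.86 mol.
Isothermal: T stays 387 K; PV = const ⇒ V₂ = 1.27 L, P₂ = 4690 kPa.
W = nRT ln(V₂/V₁) = 1.86×8.314×387×ln(0.126) = -12400 J.
Work done on the gas = −W_by = 12400 J.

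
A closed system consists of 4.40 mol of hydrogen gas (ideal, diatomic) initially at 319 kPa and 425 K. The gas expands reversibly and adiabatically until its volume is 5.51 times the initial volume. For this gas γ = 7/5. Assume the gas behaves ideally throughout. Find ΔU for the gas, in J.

-19200 J

V₁ = nRT₁/P₁ = 4.40×8.314×425/319 = 48.7 L.
Adiabatic: TV^(γ−1) = const ⇒ T₂ = 425×(0.181)^0.400 = 215 K; PV^γ = const ⇒ P₂ = 29.3 kPa.
For an ideal gas ΔU = nCvΔT with Cv = (5/2)R = 20.8 J/(mol·K).
ΔU = 4.40×20.8×(215−425) = -19200 J.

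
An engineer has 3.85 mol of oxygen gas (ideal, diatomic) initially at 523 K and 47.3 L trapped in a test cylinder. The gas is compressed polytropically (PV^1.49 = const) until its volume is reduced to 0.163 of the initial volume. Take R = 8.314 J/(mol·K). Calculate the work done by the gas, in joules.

P₁ = nRT₁/V₁ = 3.85×8.314×523/47.3 = 354 kPa.
Polytropic n=1.49: T₂ = T₁(V₁/V₂)^(n−1) = 523×(6.13)^0.49 = 1270 K; P₂ = P₁(V₁/V₂)^n = 5280 kPa.
W = (P₁V₁−P₂V₂)/(n−1) = (354×47.3−5280×7.71)/0.49 = -48900 J.

-48900 J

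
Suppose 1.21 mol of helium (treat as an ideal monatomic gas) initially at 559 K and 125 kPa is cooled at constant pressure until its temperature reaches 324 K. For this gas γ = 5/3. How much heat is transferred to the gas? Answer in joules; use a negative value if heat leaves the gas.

V₁ = nRT₁/P₁ = 1.21×8.314×559/125 = 45.0 L.
Isobaric: P stays 125 kPa; V/T = const ⇒ T₂ = 324 K, V₂ = 26.1 L.
W = PΔV = 125×(26.1−45.0) kPa·L = -2360 J.
ΔU = nCvΔT = 1.21×12.5×(324−559) = -3550 J.
Q = ΔU + W = nCpΔT = -5910 J.

-5910 J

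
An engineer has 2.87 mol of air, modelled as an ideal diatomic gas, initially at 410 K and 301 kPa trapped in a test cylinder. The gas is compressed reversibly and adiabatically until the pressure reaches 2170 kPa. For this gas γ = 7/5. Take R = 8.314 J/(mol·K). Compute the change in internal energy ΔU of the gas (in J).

18500 J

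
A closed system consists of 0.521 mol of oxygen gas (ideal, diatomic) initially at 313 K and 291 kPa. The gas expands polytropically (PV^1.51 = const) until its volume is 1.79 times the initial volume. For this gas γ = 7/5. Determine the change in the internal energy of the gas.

-871 J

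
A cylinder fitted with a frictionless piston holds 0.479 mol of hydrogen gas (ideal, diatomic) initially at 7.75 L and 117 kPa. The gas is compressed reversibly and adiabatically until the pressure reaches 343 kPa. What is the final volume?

3.59 L

T₁ = P₁V₁/(nR) = 117×7.75/(0.479×8.314) = 228 K.
Adiabatic: T₂/T₁ = (P₂/P₁)^((γ−1)/γ) ⇒ T₂ = 228×(2.93)^0.286 = 310 K; V₂ = 3.59 L.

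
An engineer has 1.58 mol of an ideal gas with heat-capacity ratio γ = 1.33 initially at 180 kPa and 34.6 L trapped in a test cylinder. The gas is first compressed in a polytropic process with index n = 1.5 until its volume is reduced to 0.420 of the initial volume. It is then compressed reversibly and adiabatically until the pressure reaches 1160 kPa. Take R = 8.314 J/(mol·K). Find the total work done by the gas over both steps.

-11100 J

T₁ = P₁V₁/(nR) = 180×34.6/(1.58×8.314) = 474 K.
Step 1 — Polytropic n=1.5: T₂ = T₁(V₁/V₂)^(n−1) = 474×(2.38)^0.50 = 732 K; P₂ = P₁(V₁/V₂)^n = 661 kPa.
W = (P₁V₁−P₂V₂)/(n−1) = (180×34.6−661×14.5)/0.50 = -6760 J.
ΔU = nCvΔT = 1.58×25.2×(732−474) = 10200 J.
Q = ΔU + W = 3480 J.
State after step 1: P = 661 kPa, V = 14.5 L, T = 732 K.
Step 2 — Adiabatic: T₂/T₁ = (P₂/P₁)^((γ−1)/γ) ⇒ T₂ = 732×(1.75)^0.248 = 841 K; V₂ = 9.52 L.
ΔU = nCvΔT = 1.58×25.2×(841−732) = 4360 J.
Q = 0 for an adiabatic process, so W = −ΔU = -4360 J.
Net over both steps: W = -11100 J, Q = 3480 J, ΔU = 14600 J.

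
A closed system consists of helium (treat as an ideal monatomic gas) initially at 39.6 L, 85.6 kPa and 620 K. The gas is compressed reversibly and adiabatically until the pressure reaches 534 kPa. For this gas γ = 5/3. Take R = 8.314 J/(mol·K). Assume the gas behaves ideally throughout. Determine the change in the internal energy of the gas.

n = P₁V₁/(RT₁) = 85.6×39.6/(8.314×620) = 0.658 mol.
Adiabatic: T₂/T₁ = (P₂/P₁)^((γ−1)/γ) ⇒ T₂ = 620×(6.24)^0.400 = 1290 K; V₂ = 13.2 L.
For an ideal gas ΔU = nCvΔT with Cv = (3/2)R = 12.5 J/(mol·K).
ΔU = 0.658×12.5×(1290−620) = 5490 J.

5490 J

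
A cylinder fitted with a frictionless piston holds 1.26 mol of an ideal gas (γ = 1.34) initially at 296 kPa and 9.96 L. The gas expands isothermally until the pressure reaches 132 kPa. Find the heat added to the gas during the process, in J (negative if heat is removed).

2380 J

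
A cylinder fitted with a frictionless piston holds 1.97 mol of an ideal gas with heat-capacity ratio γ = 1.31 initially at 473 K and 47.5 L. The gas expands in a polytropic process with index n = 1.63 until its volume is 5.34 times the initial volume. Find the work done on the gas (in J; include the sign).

P₁ = nRT₁/V₁ = 1.97×8.314×473/47.5 = 163 kPa.
Polytropic n=1.63: T₂ = T₁(V₁/V₂)^(n−1) = 473×(0.187)^0.63 = 165 K; P₂ = P₁(V₁/V₂)^n = 10.6 kPa.
W = (P₁V₁−P₂V₂)/(n−1) = (163×47.5−10.6×254)/0.63 = 8020 J.
Work done on the gas = −W_by = -8020 J.

-8020 J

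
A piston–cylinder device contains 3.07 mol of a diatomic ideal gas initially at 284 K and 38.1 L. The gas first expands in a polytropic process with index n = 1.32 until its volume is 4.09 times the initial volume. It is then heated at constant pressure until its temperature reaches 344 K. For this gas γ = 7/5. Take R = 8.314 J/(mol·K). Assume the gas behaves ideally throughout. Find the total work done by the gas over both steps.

12400 J

P₁ = nRT₁/V₁ = 3.07×8.314×284/38.1 = 190 kPa.
Step 1 — Polytropic n=1.32: T₂ = T₁(V₁/V₂)^(n−1) = 284×(0.244)^0.32 = 181 K; P₂ = P₁(V₁/V₂)^n = 29.6 kPa.
W = (P₁V₁−P₂V₂)/(n−1) = (190×38.1−29.6×156)/0.32 = 8220 J.
ΔU = nCvΔT = 3.07×20.8×(181−284) = -6580 J.
Q = ΔU + W = 1640 J.
State after step 1: P = 29.6 kPa, V = 156 L, T = 181 K.
Step 2 — Isobaric: P stays 29.6 kPa; V/T = const ⇒ T₂ = 344 K, V₂ = 296 L.
W = PΔV = 29.6×(296−156) kPa·L = 4160 J.
ΔU = nCvΔT = 3.07×20.8×(344−181) = 10400 J.
Q = ΔU + W = nCpΔT = 14600 J.
Net over both steps: W = 12400 J, Q = 16200 J, ΔU = 3830 J.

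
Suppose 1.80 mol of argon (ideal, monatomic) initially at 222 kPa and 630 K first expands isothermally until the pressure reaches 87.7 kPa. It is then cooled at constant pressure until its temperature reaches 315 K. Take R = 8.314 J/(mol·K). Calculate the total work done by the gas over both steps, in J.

4040 J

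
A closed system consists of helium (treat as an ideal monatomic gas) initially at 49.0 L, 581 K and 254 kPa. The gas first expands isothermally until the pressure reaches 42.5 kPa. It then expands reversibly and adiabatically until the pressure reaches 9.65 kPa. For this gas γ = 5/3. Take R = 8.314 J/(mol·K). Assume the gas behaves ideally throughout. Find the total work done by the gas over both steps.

30600 J

n = P₁V₁/(RT₁) = 254×49.0/(8.314×581) = 2.58 mol.
Step 1 — Isothermal: T stays 581 K; PV = const ⇒ V₂ = 293 L, P₂ = 42.5 kPa.
ΔU = 0 (ideal gas, T constant).
W = nRT ln(V₂/V₁) = 2.58×8.314×581×ln(5.98) = 22300 J.
Q = ΔU + W = 22300 J.
State after step 1: P = 42.5 kPa, V = 293 L, T = 581 K.
Step 2 — Adiabatic: T₂/T₁ = (P₂/P₁)^((γ−1)/γ) ⇒ T₂ = 581×(0.227)^0.400 = 321 K; V₂ = 713 L.
ΔU = nCvΔT = 2.58×12.5×(321−581) = -8350 J.
Q = 0 for an adiabatic process, so W = −ΔU = 8350 J.
Net over both steps: W = 30600 J, Q = 22300 J, ΔU = -8350 J.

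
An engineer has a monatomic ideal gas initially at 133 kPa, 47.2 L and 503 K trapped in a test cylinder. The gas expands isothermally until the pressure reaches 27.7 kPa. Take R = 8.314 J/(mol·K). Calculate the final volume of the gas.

Isothermal: T stays 503 K; PV = const ⇒ V₂ = 227 L, P₂ = 27.7 kPa.

227 L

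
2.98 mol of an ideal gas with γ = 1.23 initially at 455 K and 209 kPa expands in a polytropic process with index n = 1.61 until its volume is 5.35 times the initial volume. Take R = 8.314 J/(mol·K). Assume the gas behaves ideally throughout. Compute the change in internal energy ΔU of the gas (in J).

-31400 J

V₁ = nRT₁/P₁ = 2.98×8.314×455/209 = 53.9 L.
Polytropic n=1.61: T₂ = T₁(V₁/V₂)^(n−1) = 455×(0.187)^0.61 = 164 K; P₂ = P₁(V₁/V₂)^n = 14.0 kPa.
For an ideal gas ΔU = nCvΔT with Cv = R/(γ−1) = 36.1 J/(mol·K).
ΔU = 2.98×36.1×(164−455) = -31400 J.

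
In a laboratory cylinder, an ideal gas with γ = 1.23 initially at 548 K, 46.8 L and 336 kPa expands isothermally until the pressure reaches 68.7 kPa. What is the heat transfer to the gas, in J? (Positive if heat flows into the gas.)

25000 J

n = P₁V₁/(RT₁) = 336×46.8/(8.314×548) = 3.45 mol.
Isothermal: T stays 548 K; PV = const ⇒ V₂ = 229 L, P₂ = 68.7 kPa.
ΔU = 0 (ideal gas, T constant).
W = nRT ln(V₂/V₁) = 3.45×8.314×548×ln(4.89) = 25000 J.
Q = ΔU + W = 25000 J.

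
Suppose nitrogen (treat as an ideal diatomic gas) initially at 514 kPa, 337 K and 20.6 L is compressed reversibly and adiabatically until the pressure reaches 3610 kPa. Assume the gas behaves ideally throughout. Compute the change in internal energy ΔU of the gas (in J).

19700 J

n = P₁V₁/(RT₁) = 514×20.6/(8.314×337) = 3.78 mol.
Adiabatic: T₂/T₁ = (P₂/P₁)^((γ−1)/γ) ⇒ T₂ = 337×(7.02)^0.286 = 588 K; V₂ = 5.12 L.
For an ideal gas ΔU = nCvΔT with Cv = (5/2)R = 20.8 J/(mol·K).
ΔU = 3.78×20.8×(588−337) = 19700 J.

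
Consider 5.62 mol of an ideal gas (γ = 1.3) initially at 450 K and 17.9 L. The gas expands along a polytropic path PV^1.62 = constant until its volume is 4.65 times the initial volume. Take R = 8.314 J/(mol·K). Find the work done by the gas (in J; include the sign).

20800 J

P₁ = nRT₁/V₁ = 5.62×8.314×450/17.9 = 1170 kPa.
Polytropic n=1.62: T₂ = T₁(V₁/V₂)^(n−1) = 450×(0.215)^0.62 = 174 K; P₂ = P₁(V₁/V₂)^n = 97.4 kPa.
W = (P₁V₁−P₂V₂)/(n−1) = (1170×17.9−97.4×83.2)/0.62 = 20800 J.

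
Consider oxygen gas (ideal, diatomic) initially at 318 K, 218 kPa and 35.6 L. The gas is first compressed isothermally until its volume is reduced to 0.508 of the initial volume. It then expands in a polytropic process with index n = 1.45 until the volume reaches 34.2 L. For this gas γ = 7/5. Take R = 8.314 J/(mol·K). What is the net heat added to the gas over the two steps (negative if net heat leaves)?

-5790 J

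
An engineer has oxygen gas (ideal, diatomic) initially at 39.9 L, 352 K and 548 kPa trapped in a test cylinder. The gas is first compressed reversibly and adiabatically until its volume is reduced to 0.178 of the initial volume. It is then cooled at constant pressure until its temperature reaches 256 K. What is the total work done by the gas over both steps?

-82100 J

n = P₁V₁/(RT₁) = 548×39.9/(8.314×352) = 7.47 mol.
Step 1 — Adiabatic: TV^(γ−1) = const ⇒ T₂ = 352×(5.62)^0.400 = 702 K; PV^γ = const ⇒ P₂ = 6140 kPa.
ΔU = nCvΔT = 7.47×20.8×(702−352) = 54400 J.
Q = 0 for an adiabatic process, so W = −ΔU = -54400 J.
State after step 1: P = 6140 kPa, V = 7.10 L, T = 702 K.
Step 2 — Isobaric: P stays 6140 kPa; V/T = const ⇒ T₂ = 256 K, V₂ = 2.59 L.
W = PΔV = 6140×(2.59−7.10) kPa·L = -27700 J.
ΔU = nCvΔT = 7.47×20.8×(256−702) = -69300 J.
Q = ΔU + W = nCpΔT = -97000 J.
Net over both steps: W = -82100 J, Q = -97000 J, ΔU = -14900 J.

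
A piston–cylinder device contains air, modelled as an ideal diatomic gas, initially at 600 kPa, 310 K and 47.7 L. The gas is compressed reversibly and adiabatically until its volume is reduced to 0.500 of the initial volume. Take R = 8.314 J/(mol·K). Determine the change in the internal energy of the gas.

n = P₁V₁/(RT₁) = 600×47.7/(8.314×310) = 11.1 mol.
Adiabatic: TV^(γ−1) = const ⇒ T₂ = 310×(2.00)^0.400 = 409 K; PV^γ = const ⇒ P₂ = 1580 kPa.
For an ideal gas ΔU = nCvΔT with Cv = (5/2)R = 20.8 J/(mol·K).
ΔU = 11.1×20.8×(409−310) = 22900 J.

22900 J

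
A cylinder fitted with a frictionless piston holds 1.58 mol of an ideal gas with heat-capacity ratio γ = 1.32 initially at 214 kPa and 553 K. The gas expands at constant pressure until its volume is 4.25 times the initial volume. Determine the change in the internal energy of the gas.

V₁ = nRT₁/P₁ = 1.58×8.314×553/214 = 33.9 L.
Isobaric: P stays 214 kPa; V/T = const ⇒ T₂ = 2350 K, V₂ = 144 L.
For an ideal gas ΔU = nCvΔT with Cv = R/(γ−1) = 26.0 J/(mol·K).
ΔU = 1.58×26.0×(2350−553) = 73800 J.

73800 J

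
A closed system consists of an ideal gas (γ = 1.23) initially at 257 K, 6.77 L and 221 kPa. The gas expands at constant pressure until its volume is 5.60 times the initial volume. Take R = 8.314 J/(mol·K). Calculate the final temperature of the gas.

1440 K

Isobaric: P stays 221 kPa; V/T = const ⇒ T₂ = 1440 K, V₂ = 37.9 L.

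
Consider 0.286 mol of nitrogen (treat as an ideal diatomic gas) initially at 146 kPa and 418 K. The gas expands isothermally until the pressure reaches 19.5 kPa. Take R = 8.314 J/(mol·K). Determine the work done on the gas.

-2000 J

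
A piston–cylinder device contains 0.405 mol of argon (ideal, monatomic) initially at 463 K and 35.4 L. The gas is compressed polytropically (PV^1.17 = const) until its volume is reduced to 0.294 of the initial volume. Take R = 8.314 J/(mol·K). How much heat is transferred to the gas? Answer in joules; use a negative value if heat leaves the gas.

-1580 J

P₁ = nRT₁/V₁ = 0.405×8.314×463/35.4 = 44.0 kPa.
Polytropic n=1.17: T₂ = T₁(V₁/V₂)^(n−1) = 463×(3.40)^0.17 = 570 K; P₂ = P₁(V₁/V₂)^n = 184 kPa.
W = (P₁V₁−P₂V₂)/(n−1) = (44.0×35.4−184×10.4)/0.17 = -2120 J.
ΔU = nCvΔT = 0.405×12.5×(570−463) = 541 J.
Q = ΔU + W = -1580 J.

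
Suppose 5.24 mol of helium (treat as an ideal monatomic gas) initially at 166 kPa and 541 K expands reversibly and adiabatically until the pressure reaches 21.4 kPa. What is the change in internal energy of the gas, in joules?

-19800 J

V₁ = nRT₁/P₁ = 5.24×8.314×541/166 = 142 L.
Adiabatic: T₂/T₁ = (P₂/P₁)^((γ−1)/γ) ⇒ T₂ = 541×(0.129)^0.400 = 238 K; V₂ = 485 L.
For an ideal gas ΔU = nCvΔT with Cv = (3/2)R = 12.5 J/(mol·K).
ΔU = 5.24×12.5×(238−541) = -19800 J.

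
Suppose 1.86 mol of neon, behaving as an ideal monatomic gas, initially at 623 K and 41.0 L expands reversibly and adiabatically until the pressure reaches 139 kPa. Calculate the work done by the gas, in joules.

P₁ = nRT₁/V₁ = 1.86×8.314×623/41.0 = 235 kPa.
Adiabatic: T₂/T₁ = (P₂/P₁)^((γ−1)/γ) ⇒ T₂ = 623×(0.592)^0.400 = 505 K; V₂ = 56.2 L.
ΔU = nCvΔT = 1.86×12.5×(505−623) = -2740 J.
Q = 0 for an adiabatic process, so W = −ΔU = 2740 J.

2740 J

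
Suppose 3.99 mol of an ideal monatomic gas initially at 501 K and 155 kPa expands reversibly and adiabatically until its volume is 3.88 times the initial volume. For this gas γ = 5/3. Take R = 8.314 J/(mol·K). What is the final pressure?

V₁ = nRT₁/P₁ = 3.99×8.314×501/155 = 107 L.
Adiabatic: TV^(γ−1) = const ⇒ T₂ = 501×(0.258)^0.667 = 203 K; PV^γ = const ⇒ P₂ = 16.2 kPa.

16.2 kPa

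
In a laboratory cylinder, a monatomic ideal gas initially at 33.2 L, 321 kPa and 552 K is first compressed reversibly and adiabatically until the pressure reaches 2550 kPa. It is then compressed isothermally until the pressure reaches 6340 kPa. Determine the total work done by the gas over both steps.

-42900 J

n = P₁V₁/(RT₁) = 321×33.2/(8.314×552) = 2.32 mol.
Step 1 — Adiabatic: T₂/T₁ = (P₂/P₁)^((γ−1)/γ) ⇒ T₂ = 552×(7.94)^0.400 = 1260 K; V₂ = 9.57 L.
ΔU = nCvΔT = 2.32×12.5×(1260−552) = 20600 J.
Q = 0 for an adiabatic process, so W = −ΔU = -20600 J.
State after step 1: P = 2550 kPa, V = 9.57 L, T = 1260 K.
Step 2 — Isothermal: T stays 1260 K; PV = const ⇒ V₂ = 3.85 L, P₂ = 6340 kPa.
ΔU = 0 (ideal gas, T constant).
W = nRT ln(V₂/V₁) = 2.32×8.314×1260×ln(0.402) = -22200 J.
Q = ΔU + W = -22200 J.
Net over both steps: W = -42900 J, Q = -22200 J, ΔU = 20600 J.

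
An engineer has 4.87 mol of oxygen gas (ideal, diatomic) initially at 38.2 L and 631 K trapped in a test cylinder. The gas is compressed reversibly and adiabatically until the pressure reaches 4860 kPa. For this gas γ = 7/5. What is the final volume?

P₁ = nRT₁/V₁ = 4.87×8.314×631/38.2 = 669 kPa.
Adiabatic: T₂/T₁ = (P₂/P₁)^((γ−1)/γ) ⇒ T₂ = 631×(7.27)^0.286 = 1110 K; V₂ = 9.26 L.

9.26 L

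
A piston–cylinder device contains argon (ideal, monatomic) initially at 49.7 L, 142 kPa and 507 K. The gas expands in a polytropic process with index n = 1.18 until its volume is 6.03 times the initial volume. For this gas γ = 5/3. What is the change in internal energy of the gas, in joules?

-2930 J

n = P₁V₁/(RT₁) = 142×49.7/(8.314×507) = 1.67 mol.
Polytropic n=1.18: T₂ = T₁(V₁/V₂)^(n−1) = 507×(0.166)^0.18 = 367 K; P₂ = P₁(V₁/V₂)^n = 17.0 kPa.
For an ideal gas ΔU = nCvΔT with Cv = (3/2)R = 12.5 J/(mol·K).
ΔU = 1.67×12.5×(367−507) = -2930 J.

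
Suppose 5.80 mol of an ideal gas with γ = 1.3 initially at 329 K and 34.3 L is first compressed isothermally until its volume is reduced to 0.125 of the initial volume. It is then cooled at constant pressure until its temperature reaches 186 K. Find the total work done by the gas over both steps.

-39900 J

P₁ = nRT₁/V₁ = 5.80×8.314×329/34.3 = 463 kPa.
Step 1 — Isothermal: T stays 329 K; PV = const ⇒ V₂ = 4.29 L, P₂ = 3700 kPa.
ΔU = 0 (ideal gas, T constant).
W = nRT ln(V₂/V₁) = 5.80×8.314×329×ln(0.125) = -33000 J.
Q = ΔU + W = -33000 J.
State after step 1: P = 3700 kPa, V = 4.29 L, T = 329 K.
Step 2 — Isobaric: P stays 3700 kPa; V/T = const ⇒ T₂ = 186 K, V₂ = 2.42 L.
W = PΔV = 3700×(2.42−4.29) kPa·L = -6900 J.
ΔU = nCvΔT = 5.80×27.7×(186−329) = -23000 J.
Q = ΔU + W = nCpΔT = -29900 J.
Net over both steps: W = -39900 J, Q = -62900 J, ΔU = -23000 J.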